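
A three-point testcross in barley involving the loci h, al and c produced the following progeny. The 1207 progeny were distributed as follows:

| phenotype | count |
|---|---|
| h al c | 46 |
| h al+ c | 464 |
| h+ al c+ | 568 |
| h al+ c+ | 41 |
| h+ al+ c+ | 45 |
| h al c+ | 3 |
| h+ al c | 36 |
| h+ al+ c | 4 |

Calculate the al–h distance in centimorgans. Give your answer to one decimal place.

The two most frequent reciprocal classes, h al+ c and h+ al c+, are the parental types, so the F1 was h al+ c / h+ al c+.
The two rarest classes, h+ al+ c and h al c+, are the double crossovers. Comparing them with the parentals, only the h allele has switched, so h is the middle locus and the order is c – h – al.
Crossovers in the h–al interval produce the single-crossover classes h al c and h+ al+ c+ (46 + 45 = 91) plus the double crossovers (7).
RF(h–al) = (91 + 7) / 1207 = 98/1207 = 0.0812 → 8.1 centimorgans.

8.1 centimorgans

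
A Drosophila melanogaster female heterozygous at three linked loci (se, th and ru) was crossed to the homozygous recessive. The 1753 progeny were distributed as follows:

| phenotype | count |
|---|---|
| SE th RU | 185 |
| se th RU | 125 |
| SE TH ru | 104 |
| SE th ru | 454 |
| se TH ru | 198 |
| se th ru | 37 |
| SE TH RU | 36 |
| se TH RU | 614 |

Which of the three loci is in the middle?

The two most frequent reciprocal classes, se TH RU and SE th ru, are the parental types, so the F1 was se TH RU / SE th ru.
The two rarest classes, SE TH RU and se th ru, are the double crossovers. Comparing them with the parentals, only the se allele has switched, so se is the middle locus and the order is th – se – ru.

se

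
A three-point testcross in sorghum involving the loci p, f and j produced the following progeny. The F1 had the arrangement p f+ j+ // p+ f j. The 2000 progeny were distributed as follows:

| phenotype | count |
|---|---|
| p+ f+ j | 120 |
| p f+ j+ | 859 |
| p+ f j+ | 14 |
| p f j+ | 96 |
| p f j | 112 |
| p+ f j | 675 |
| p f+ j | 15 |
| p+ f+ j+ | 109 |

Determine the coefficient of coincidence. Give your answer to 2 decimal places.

The two rarest classes, p f+ j and p+ f j+, are the double crossovers. Comparing them with the parentals, only the j allele has switched, so j is the middle locus and the order is p – j – f.
p–j: (221 + 29)/2000 = 0.1250; j–f: (216 + 29)/2000 = 0.1225.
Expected DCO frequency = 0.1250 × 0.1225 ≈ 0.01531; observed = 29/2000 ≈ 0.01450.
Coefficient of coincidence = 0.01450/0.01531 ≈ 0.95.

0.95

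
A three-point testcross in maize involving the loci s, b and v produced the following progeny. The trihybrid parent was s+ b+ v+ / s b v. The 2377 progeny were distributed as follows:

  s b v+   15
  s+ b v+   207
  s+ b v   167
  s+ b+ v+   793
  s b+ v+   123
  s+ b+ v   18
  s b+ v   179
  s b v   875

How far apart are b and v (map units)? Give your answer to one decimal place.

The two rarest classes, s+ b+ v and s b v+, are the double crossovers. Comparing them with the parentals, only the v allele has switched, so v is the middle locus and the order is b – v – s.
Crossovers in the b–v interval produce the single-crossover classes s+ b v+ and s b+ v (207 + 179 = 386) plus the double crossovers (33).
RF(b–v) = (386 + 33) / 2377 = 419/2377 = 0.1763 → 17.6 map units.

17.6 map units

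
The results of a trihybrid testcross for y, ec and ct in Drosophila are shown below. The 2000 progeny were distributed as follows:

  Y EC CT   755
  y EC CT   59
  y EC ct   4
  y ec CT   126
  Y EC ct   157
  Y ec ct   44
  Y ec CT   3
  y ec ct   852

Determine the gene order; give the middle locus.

The two most frequent reciprocal classes, Y EC CT and y ec ct, are the parental types, so the F1 was Y EC CT / y ec ct.
The two rarest classes, Y ec CT and y EC ct, are the double crossovers. Comparing them with the parentals, only the ec allele has switched, so ec is the middle locus and the order is y – ec – ct.

ec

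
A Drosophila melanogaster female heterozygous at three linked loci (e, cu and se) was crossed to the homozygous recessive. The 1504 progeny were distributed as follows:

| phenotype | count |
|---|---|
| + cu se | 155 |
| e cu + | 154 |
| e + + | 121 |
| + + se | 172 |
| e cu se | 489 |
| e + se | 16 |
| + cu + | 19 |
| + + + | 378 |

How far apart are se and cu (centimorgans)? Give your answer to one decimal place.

The two most frequent reciprocal classes, e cu se and + + +, are the parental types, so the F1 was e cu se / + + +.
The two rarest classes, e + se and + cu +, are the double crossovers. Comparing them with the parentals, only the cu allele has switched, so cu is the middle locus and the order is e – cu – se.
Crossovers in the cu–se interval produce the single-crossover classes e cu + and + + se (154 + 172 = 326) plus the double crossovers (35).
RF(cu–se) = (326 + 35) / 1504 = 361/1504 = 0.2400 → 24.0 centimorgans.

24.0 centimorgans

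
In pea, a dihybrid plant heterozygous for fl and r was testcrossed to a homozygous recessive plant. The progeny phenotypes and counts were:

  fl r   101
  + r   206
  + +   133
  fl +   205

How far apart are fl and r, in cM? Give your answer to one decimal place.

36.3 cM

The two most frequent classes, + r (206) and fl + (205), are the parental types, so the F1 was + r / fl +.
The recombinant classes are + + and fl r: 133 + 101 = 234.
Recombination frequency = 234/645 = 0.3628 ≈ 36.3%, i.e. 36.3 cM.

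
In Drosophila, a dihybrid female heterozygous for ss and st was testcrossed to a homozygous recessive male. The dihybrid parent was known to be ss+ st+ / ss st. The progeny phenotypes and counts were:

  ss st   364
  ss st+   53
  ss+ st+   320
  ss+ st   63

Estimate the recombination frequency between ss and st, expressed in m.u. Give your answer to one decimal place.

14.5 m.u.

The recombinant classes are ss+ st and ss st+: 63 + 53 = 116.
Recombination frequency = 116/800 = 0.1450 ≈ 14.5%, i.e. 14.5 m.u.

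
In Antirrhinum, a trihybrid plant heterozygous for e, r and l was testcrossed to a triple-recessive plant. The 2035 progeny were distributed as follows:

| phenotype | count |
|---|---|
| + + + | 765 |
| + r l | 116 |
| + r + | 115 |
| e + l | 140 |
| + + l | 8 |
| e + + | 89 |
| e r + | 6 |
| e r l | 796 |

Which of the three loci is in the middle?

The two most frequent reciprocal classes, e r l and + + +, are the parental types, so the F1 was e r l / + + +.
The two rarest classes, e r + and + + l, are the double crossovers. Comparing them with the parentals, only the l allele has switched, so l is the middle locus and the order is e – l – r.

l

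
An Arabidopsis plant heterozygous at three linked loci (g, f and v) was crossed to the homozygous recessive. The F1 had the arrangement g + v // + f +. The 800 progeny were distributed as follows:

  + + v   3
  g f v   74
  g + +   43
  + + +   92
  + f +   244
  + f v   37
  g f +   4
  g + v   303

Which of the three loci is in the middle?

g

The two rarest classes, + + v and g f +, are the double crossovers. Comparing them with the parentals, only the g allele has switched, so g is the middle locus and the order is v – g – f.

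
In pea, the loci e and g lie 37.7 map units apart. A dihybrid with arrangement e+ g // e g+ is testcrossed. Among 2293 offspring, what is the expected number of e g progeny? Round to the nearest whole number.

432

A map distance of 37.7 map units corresponds to a recombination frequency of 0.377.
The F1 is e+ g / e g+, so e g is a recombinant gamete class with expected frequency r/2 = 0.377/2 = 0.1885.
Expected number = 0.1885 × 2293 = 432.23 ≈ 432.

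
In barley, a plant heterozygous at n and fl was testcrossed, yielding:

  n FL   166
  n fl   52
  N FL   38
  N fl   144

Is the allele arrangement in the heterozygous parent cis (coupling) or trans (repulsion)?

The two most frequent classes are N fl (144) and n FL (166); these are the parental (non-recombinant) types.
So the F1 carried N fl on one chromosome and n FL on the other — the recessive alleles are on opposite chromosomes (trans / repulsion).

trans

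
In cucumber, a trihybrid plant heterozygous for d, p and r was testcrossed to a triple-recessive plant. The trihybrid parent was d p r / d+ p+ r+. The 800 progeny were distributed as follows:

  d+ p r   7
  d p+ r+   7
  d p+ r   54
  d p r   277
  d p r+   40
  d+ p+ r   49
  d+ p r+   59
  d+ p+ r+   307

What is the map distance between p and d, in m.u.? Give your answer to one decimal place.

15.9 m.u.

The two rarest classes, d+ p r and d p+ r+, are the double crossovers. Comparing them with the parentals, only the d allele has switched, so d is the middle locus and the order is r – d – p.
Crossovers in the d–p interval produce the single-crossover classes d p+ r and d+ p r+ (54 + 59 = 113) plus the double crossovers (14).
RF(d–p) = (113 + 14) / 800 = 127/800 = 0.1588 → 15.9 m.u.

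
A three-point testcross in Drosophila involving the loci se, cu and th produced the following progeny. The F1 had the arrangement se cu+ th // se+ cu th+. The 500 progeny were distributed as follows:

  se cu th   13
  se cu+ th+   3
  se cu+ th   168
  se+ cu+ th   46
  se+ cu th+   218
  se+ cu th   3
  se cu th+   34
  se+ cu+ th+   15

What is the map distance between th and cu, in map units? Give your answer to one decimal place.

The two rarest classes, se cu+ th+ and se+ cu th, are the double crossovers. Comparing them with the parentals, only the th allele has switched, so th is the middle locus and the order is se – th – cu.
Crossovers in the th–cu interval produce the single-crossover classes se cu th and se+ cu+ th+ (13 + 15 = 28) plus the double crossovers (6).
RF(th–cu) = (28 + 6) / 500 = 34/500 = 0.0680 → 6.8 map units.

6.8 map units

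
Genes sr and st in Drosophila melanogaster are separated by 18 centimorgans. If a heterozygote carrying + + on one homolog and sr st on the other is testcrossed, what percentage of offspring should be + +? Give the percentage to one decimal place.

41.0%

A map distance of 18 centimorgans corresponds to a recombination frequency of 0.180.
The F1 is + + / sr st, so + + is a parental gamete class with expected frequency (1 − r)/2 = 0.820/2 = 0.4100.
That is 0.4100 = 41.0% of the progeny.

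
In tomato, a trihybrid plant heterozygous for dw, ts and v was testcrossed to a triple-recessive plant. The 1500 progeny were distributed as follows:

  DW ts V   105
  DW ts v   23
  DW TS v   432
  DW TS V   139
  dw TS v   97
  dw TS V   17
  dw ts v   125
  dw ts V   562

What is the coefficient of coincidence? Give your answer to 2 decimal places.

0.82

The two most frequent reciprocal classes, dw ts V and DW TS v, are the parental types, so the F1 was dw ts V / DW TS v.
The two rarest classes, dw TS V and DW ts v, are the double crossovers. Comparing them with the parentals, only the ts allele has switched, so ts is the middle locus and the order is v – ts – dw.
v–ts: (264 + 40)/1500 = 0.2027; ts–dw: (202 + 40)/1500 = 0.1613.
Expected DCO frequency = 0.2027 × 0.1613 ≈ 0.03270; observed = 40/1500 ≈ 0.02667.
Coefficient of coincidence = 0.02667/0.03270 ≈ 0.82.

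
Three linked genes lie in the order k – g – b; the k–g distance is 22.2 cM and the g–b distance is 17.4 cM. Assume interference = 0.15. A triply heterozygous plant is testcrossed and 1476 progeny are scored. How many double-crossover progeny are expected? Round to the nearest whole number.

Map distances give recombination frequencies of 0.222 and 0.174 for the two intervals.
With interference 0.15 (so coincidence = 0.85), expected double-crossover frequency = 0.222 × 0.174 × 0.85 = 0.03283.
Expected number = 0.03283 × 1476 = 48.46 ≈ 48.

48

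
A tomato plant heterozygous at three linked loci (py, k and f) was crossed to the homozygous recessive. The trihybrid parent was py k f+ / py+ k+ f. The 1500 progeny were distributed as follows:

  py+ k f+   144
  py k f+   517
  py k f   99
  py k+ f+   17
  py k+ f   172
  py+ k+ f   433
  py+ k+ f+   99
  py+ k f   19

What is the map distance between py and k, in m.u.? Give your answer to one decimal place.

23.5 m.u.

The two rarest classes, py k+ f+ and py+ k f, are the double crossovers. Comparing them with the parentals, only the k allele has switched, so k is the middle locus and the order is py – k – f.
Crossovers in the py–k interval produce the single-crossover classes py+ k f+ and py k+ f (144 + 172 = 316) plus the double crossovers (36).
RF(py–k) = (316 + 36) / 1500 = 352/1500 = 0.2347 → 23.5 m.u.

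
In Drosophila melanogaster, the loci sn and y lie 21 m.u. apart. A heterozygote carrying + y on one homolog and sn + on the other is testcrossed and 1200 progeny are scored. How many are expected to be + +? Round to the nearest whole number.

A map distance of 21 m.u. corresponds to a recombination frequency of 0.210.
The F1 is + y / sn +, so + + is a recombinant gamete class with expected frequency r/2 = 0.210/2 = 0.1050.
Expected number = 0.1050 × 1200 = 126.00 ≈ 126.

126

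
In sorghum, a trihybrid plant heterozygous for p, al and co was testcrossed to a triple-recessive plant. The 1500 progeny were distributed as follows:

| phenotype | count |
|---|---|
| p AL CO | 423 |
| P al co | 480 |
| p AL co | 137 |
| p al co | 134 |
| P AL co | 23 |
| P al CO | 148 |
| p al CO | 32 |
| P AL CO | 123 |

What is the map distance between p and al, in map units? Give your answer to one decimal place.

20.8 map units

The two most frequent reciprocal classes, p AL CO and P al co, are the parental types, so the F1 was p AL CO / P al co.
The two rarest classes, p al CO and P AL co, are the double crossovers. Comparing them with the parentals, only the al allele has switched, so al is the middle locus and the order is co – al – p.
Crossovers in the al–p interval produce the single-crossover classes P AL CO and p al co (123 + 134 = 257) plus the double crossovers (55).
RF(al–p) = (257 + 55) / 1500 = 312/1500 = 0.2080 → 20.8 map units.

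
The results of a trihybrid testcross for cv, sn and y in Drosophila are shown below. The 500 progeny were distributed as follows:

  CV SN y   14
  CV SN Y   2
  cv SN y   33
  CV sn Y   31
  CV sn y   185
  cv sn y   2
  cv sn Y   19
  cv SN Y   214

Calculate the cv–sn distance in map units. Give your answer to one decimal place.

7.4 map units

The two most frequent reciprocal classes, CV sn y and cv SN Y, are the parental types, so the F1 was CV sn y / cv SN Y.
The two rarest classes, cv sn y and CV SN Y, are the double crossovers. Comparing them with the parentals, only the cv allele has switched, so cv is the middle locus and the order is y – cv – sn.
Crossovers in the cv–sn interval produce the single-crossover classes CV SN y and cv sn Y (14 + 19 = 33) plus the double crossovers (4).
RF(cv–sn) = (33 + 4) / 500 = 37/500 = 0.0740 → 7.4 map units.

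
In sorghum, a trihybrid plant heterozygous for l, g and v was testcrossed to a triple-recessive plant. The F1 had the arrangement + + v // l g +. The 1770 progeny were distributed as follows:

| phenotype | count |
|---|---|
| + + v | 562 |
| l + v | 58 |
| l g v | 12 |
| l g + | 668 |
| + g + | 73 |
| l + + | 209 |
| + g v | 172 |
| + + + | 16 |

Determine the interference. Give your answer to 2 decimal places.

The two rarest classes, + + + and l g v, are the double crossovers. Comparing them with the parentals, only the v allele has switched, so v is the middle locus and the order is l – v – g.
l–v: (131 + 28)/1770 = 0.0898; v–g: (381 + 28)/1770 = 0.2311.
Expected DCO frequency = 0.0898 × 0.2311 ≈ 0.02075; observed = 28/1770 ≈ 0.01582.
Coefficient of coincidence = 0.01582/0.02075 ≈ 0.76; interference = 1 − 0.76 = 0.24.

0.24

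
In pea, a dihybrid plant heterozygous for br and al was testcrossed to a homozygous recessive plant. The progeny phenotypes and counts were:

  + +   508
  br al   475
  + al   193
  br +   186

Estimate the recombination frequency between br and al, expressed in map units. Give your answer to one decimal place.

27.8 map units

The two most frequent classes, + + (508) and br al (475), are the parental types, so the F1 was + + / br al.
The recombinant classes are + al and br +: 193 + 186 = 379.
Recombination frequency = 379/1362 = 0.2783 ≈ 27.8%, i.e. 27.8 map units.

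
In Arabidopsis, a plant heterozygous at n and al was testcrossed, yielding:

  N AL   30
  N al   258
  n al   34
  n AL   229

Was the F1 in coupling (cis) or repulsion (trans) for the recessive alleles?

The two most frequent classes are N al (258) and n AL (229); these are the parental (non-recombinant) types.
So the F1 carried N al on one chromosome and n AL on the other — the recessive alleles are on opposite chromosomes (trans / repulsion).

trans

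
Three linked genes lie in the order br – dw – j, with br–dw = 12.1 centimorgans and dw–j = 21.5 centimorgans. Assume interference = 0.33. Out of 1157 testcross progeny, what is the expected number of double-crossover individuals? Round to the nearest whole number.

20

Map distances give recombination frequencies of 0.121 and 0.215 for the two intervals.
With interference 0.33 (so coincidence = 0.67), expected double-crossover frequency = 0.121 × 0.215 × 0.67 = 0.01743.
Expected number = 0.01743 × 1157 = 20.17 ≈ 20.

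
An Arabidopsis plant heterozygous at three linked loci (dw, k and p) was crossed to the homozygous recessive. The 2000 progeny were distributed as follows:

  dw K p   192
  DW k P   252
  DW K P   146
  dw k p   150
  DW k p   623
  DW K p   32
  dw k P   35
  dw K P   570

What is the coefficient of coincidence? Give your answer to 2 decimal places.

The two most frequent reciprocal classes, dw K P and DW k p, are the parental types, so the F1 was dw K P / DW k p.
The two rarest classes, dw k P and DW K p, are the double crossovers. Comparing them with the parentals, only the k allele has switched, so k is the middle locus and the order is dw – k – p.
dw–k: (296 + 67)/2000 = 0.1815; k–p: (444 + 67)/2000 = 0.2555.
Expected DCO frequency = 0.1815 × 0.2555 ≈ 0.04637; observed = 67/2000 ≈ 0.03350.
Coefficient of coincidence = 0.03350/0.04637 ≈ 0.72.

0.72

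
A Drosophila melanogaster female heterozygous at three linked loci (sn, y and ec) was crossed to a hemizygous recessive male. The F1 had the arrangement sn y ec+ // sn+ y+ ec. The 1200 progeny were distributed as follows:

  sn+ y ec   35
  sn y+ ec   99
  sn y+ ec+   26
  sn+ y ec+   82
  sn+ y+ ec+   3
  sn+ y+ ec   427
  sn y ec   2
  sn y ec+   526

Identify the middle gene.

ec

The two rarest classes, sn y ec and sn+ y+ ec+, are the double crossovers. Comparing them with the parentals, only the ec allele has switched, so ec is the middle locus and the order is sn – ec – y.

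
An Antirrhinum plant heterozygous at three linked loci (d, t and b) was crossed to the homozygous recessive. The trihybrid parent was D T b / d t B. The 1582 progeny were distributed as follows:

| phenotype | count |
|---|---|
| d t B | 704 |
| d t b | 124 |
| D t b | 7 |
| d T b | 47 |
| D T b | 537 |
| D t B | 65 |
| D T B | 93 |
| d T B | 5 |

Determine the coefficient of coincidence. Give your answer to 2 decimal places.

The two rarest classes, D t b and d T B, are the double crossovers. Comparing them with the parentals, only the t allele has switched, so t is the middle locus and the order is b – t – d.
b–t: (217 + 12)/1582 = 0.1448; t–d: (112 + 12)/1582 = 0.0784.
Expected DCO frequency = 0.1448 × 0.0784 ≈ 0.01135; observed = 12/1582 ≈ 0.00759.
Coefficient of coincidence = 0.00759/0.01135 ≈ 0.67.

0.67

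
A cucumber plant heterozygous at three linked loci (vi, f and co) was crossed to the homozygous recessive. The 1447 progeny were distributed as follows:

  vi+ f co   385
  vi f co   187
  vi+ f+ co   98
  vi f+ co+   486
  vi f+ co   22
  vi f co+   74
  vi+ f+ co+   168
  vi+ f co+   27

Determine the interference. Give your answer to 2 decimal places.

The two most frequent reciprocal classes, vi f+ co+ and vi+ f co, are the parental types, so the F1 was vi f+ co+ / vi+ f co.
The two rarest classes, vi f+ co and vi+ f co+, are the double crossovers. Comparing them with the parentals, only the co allele has switched, so co is the middle locus and the order is vi – co – f.
vi–co: (355 + 49)/1447 = 0.2792; co–f: (172 + 49)/1447 = 0.1527.
Expected DCO frequency = 0.2792 × 0.1527 ≈ 0.04263; observed = 49/1447 ≈ 0.03386.
Coefficient of coincidence = 0.03386/0.04263 ≈ 0.79; interference = 1 − 0.79 = 0.21.

0.21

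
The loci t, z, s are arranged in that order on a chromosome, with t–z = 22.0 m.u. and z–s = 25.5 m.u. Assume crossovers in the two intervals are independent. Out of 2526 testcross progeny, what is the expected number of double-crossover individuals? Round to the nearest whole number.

Map distances give recombination frequencies of 0.220 and 0.255 for the two intervals.
With no interference, expected double-crossover frequency = 0.220 × 0.255 = 0.05610.
Expected number = 0.05610 × 2526 = 141.71 ≈ 142.

142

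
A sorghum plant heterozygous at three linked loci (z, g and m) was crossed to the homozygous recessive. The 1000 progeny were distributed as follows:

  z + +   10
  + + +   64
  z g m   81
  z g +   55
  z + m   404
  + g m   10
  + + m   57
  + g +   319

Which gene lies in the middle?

The two most frequent reciprocal classes, + g + and z + m, are the parental types, so the F1 was + g + / z + m.
The two rarest classes, + g m and z + +, are the double crossovers. Comparing them with the parentals, only the m allele has switched, so m is the middle locus and the order is z – m – g.

m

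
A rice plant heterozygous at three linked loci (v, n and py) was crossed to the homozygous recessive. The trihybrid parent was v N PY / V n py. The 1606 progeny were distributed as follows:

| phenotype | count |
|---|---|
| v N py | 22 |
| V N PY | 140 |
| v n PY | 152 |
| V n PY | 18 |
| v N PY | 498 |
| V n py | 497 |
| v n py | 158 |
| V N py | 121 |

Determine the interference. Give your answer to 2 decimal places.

The two rarest classes, v N py and V n PY, are the double crossovers. Comparing them with the parentals, only the py allele has switched, so py is the middle locus and the order is n – py – v.
n–py: (273 + 40)/1606 = 0.1949; py–v: (298 + 40)/1606 = 0.2105.
Expected DCO frequency = 0.1949 × 0.2105 ≈ 0.04103; observed = 40/1606 ≈ 0.02491.
Coefficient of coincidence = 0.02491/0.04103 ≈ 0.61; interference = 1 − 0.61 = 0.39.

0.39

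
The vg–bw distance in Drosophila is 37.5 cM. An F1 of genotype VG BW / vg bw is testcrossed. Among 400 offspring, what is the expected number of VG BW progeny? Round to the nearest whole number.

125

A map distance of 37.5 cM corresponds to a recombination frequency of 0.375.
The F1 is VG BW / vg bw, so VG BW is a parental gamete class with expected frequency (1 − r)/2 = 0.625/2 = 0.3125.
Expected number = 0.3125 × 400 = 125.00 ≈ 125.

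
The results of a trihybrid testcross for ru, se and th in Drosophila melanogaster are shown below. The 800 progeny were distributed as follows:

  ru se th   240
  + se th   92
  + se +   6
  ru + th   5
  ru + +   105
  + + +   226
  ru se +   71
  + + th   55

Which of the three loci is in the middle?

The two most frequent reciprocal classes, ru se th and + + +, are the parental types, so the F1 was ru se th / + + +.
The two rarest classes, ru + th and + se +, are the double crossovers. Comparing them with the parentals, only the se allele has switched, so se is the middle locus and the order is ru – se – th.

se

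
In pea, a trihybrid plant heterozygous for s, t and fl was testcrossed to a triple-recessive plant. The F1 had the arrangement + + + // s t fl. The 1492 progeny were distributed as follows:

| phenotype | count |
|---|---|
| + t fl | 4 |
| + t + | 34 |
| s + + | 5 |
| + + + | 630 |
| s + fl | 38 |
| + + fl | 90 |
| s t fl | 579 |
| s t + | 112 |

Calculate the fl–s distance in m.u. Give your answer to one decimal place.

14.1 m.u.

The two rarest classes, s + + and + t fl, are the double crossovers. Comparing them with the parentals, only the s allele has switched, so s is the middle locus and the order is t – s – fl.
Crossovers in the s–fl interval produce the single-crossover classes + + fl and s t + (90 + 112 = 202) plus the double crossovers (9).
RF(s–fl) = (202 + 9) / 1492 = 211/1492 = 0.1414 → 14.1 m.u.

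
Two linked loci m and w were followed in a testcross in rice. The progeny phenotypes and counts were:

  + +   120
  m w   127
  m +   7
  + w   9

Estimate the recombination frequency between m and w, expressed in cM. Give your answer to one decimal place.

The two most frequent classes, + + (120) and m w (127), are the parental types, so the F1 was + + / m w.
The recombinant classes are + w and m +: 9 + 7 = 16.
Recombination frequency = 16/263 = 0.0608 ≈ 6.1%, i.e. 6.1 cM.

6.1 cM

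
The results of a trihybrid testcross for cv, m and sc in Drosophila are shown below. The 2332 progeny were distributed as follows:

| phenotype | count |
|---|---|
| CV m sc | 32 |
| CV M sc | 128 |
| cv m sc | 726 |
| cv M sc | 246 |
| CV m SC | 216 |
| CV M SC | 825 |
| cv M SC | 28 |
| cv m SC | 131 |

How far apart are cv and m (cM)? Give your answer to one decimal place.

The two most frequent reciprocal classes, cv m sc and CV M SC, are the parental types, so the F1 was cv m sc / CV M SC.
The two rarest classes, CV m sc and cv M SC, are the double crossovers. Comparing them with the parentals, only the cv allele has switched, so cv is the middle locus and the order is sc – cv – m.
Crossovers in the cv–m interval produce the single-crossover classes cv M sc and CV m SC (246 + 216 = 462) plus the double crossovers (60).
RF(cv–m) = (462 + 60) / 2332 = 522/2332 = 0.2238 → 22.4 cM.

22.4 cM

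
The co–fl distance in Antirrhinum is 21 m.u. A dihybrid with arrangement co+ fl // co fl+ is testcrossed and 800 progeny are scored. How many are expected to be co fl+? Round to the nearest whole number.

316

A map distance of 21 m.u. corresponds to a recombination frequency of 0.210.
The F1 is co+ fl / co fl+, so co fl+ is a parental gamete class with expected frequency (1 − r)/2 = 0.790/2 = 0.3950.
Expected number = 0.3950 × 800 = 316.00 ≈ 316.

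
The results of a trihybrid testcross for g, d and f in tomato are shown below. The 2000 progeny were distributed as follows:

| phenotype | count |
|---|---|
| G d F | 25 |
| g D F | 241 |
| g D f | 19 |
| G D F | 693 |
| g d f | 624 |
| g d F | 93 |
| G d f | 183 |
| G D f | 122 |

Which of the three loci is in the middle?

The two most frequent reciprocal classes, g d f and G D F, are the parental types, so the F1 was g d f / G D F.
The two rarest classes, g D f and G d F, are the double crossovers. Comparing them with the parentals, only the d allele has switched, so d is the middle locus and the order is f – d – g.

d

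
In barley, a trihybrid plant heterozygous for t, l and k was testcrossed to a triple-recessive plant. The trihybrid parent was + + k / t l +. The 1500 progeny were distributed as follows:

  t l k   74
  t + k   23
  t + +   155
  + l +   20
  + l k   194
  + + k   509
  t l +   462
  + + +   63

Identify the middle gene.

The two rarest classes, t + k and + l +, are the double crossovers. Comparing them with the parentals, only the t allele has switched, so t is the middle locus and the order is k – t – l.

t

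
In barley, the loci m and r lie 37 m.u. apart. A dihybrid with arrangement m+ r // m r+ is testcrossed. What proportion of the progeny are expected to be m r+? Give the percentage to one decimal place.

A map distance of 37 m.u. corresponds to a recombination frequency of 0.370.
The F1 is m+ r / m r+, so m r+ is a parental gamete class with expected frequency (1 − r)/2 = 0.630/2 = 0.3150.
That is 0.3150 = 31.5% of the progeny.

31.5%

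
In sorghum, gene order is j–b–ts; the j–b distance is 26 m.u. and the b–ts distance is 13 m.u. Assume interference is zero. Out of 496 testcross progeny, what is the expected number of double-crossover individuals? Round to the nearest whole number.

17

Map distances give recombination frequencies of 0.260 and 0.130 for the two intervals.
With no interference, expected double-crossover frequency = 0.260 × 0.130 = 0.03380.
Expected number = 0.03380 × 496 = 16.76 ≈ 17.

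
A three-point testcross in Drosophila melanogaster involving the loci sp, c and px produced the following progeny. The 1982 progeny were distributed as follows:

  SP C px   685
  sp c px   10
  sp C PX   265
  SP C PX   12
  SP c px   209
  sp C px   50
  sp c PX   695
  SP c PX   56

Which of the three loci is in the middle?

px

The two most frequent reciprocal classes, sp c PX and SP C px, are the parental types, so the F1 was sp c PX / SP C px.
The two rarest classes, sp c px and SP C PX, are the double crossovers. Comparing them with the parentals, only the px allele has switched, so px is the middle locus and the order is sp – px – c.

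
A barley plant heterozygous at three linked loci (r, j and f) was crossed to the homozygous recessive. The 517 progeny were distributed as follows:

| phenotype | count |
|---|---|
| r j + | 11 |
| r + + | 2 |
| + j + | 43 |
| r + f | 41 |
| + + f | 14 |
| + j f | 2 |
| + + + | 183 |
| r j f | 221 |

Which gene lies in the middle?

r

The two most frequent reciprocal classes, + + + and r j f, are the parental types, so the F1 was + + + / r j f.
The two rarest classes, r + + and + j f, are the double crossovers. Comparing them with the parentals, only the r allele has switched, so r is the middle locus and the order is j – r – f.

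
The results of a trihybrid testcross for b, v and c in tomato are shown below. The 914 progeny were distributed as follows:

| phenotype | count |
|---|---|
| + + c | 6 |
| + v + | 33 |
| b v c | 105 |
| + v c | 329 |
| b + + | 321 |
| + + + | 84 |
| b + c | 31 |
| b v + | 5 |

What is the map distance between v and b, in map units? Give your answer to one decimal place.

21.9 map units

The two most frequent reciprocal classes, + v c and b + +, are the parental types, so the F1 was + v c / b + +.
The two rarest classes, + + c and b v +, are the double crossovers. Comparing them with the parentals, only the v allele has switched, so v is the middle locus and the order is c – v – b.
Crossovers in the v–b interval produce the single-crossover classes b v c and + + + (105 + 84 = 189) plus the double crossovers (11).
RF(v–b) = (189 + 11) / 914 = 200/914 = 0.2188 → 21.9 map units.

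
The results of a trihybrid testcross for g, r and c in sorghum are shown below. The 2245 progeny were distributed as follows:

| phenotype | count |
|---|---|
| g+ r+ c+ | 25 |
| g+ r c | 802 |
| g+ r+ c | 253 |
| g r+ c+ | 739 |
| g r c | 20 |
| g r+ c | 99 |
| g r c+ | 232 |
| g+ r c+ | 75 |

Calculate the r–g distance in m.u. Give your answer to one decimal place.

The two most frequent reciprocal classes, g r+ c+ and g+ r c, are the parental types, so the F1 was g r+ c+ / g+ r c.
The two rarest classes, g+ r+ c+ and g r c, are the double crossovers. Comparing them with the parentals, only the g allele has switched, so g is the middle locus and the order is r – g – c.
Crossovers in the r–g interval produce the single-crossover classes g r c+ and g+ r+ c (232 + 253 = 485) plus the double crossovers (45).
RF(r–g) = (485 + 45) / 2245 = 530/2245 = 0.2361 → 23.6 m.u.

23.6 m.u.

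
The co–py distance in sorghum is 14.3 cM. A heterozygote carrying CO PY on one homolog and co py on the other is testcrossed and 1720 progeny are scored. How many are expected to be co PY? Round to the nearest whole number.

A map distance of 14.3 cM corresponds to a recombination frequency of 0.143.
The F1 is CO PY / co py, so co PY is a recombinant gamete class with expected frequency r/2 = 0.143/2 = 0.0715.
Expected number = 0.0715 × 1720 = 122.98 ≈ 123.

123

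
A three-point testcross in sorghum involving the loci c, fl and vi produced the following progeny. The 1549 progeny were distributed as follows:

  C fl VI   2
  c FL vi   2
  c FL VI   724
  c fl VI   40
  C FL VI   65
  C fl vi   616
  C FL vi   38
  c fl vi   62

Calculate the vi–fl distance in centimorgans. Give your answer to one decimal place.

The two most frequent reciprocal classes, c FL VI and C fl vi, are the parental types, so the F1 was c FL VI / C fl vi.
The two rarest classes, c FL vi and C fl VI, are the double crossovers. Comparing them with the parentals, only the vi allele has switched, so vi is the middle locus and the order is fl – vi – c.
Crossovers in the fl–vi interval produce the single-crossover classes c fl VI and C FL vi (40 + 38 = 78) plus the double crossovers (4).
RF(fl–vi) = (78 + 4) / 1549 = 82/1549 = 0.0529 → 5.3 centimorgans.

5.3 centimorgans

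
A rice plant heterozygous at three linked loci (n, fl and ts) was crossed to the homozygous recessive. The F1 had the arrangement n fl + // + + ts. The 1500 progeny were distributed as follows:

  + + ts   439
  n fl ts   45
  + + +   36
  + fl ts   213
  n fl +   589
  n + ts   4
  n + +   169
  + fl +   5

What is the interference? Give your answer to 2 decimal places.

The two rarest classes, + fl + and n + ts, are the double crossovers. Comparing them with the parentals, only the n allele has switched, so n is the middle locus and the order is fl – n – ts.
fl–n: (382 + 9)/1500 = 0.2607; n–ts: (81 + 9)/1500 = 0.0600.
Expected DCO frequency = 0.2607 × 0.0600 ≈ 0.01564; observed = 9/1500 ≈ 0.00600.
Coefficient of coincidence = 0.00600/0.01564 ≈ 0.38; interference = 1 − 0.38 = 0.62.

0.62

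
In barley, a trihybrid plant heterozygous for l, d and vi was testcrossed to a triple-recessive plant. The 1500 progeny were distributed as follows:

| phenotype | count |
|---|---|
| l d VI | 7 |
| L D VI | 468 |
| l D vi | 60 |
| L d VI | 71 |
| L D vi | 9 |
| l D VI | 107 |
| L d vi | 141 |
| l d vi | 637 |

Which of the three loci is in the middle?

vi

The two most frequent reciprocal classes, L D VI and l d vi, are the parental types, so the F1 was L D VI / l d vi.
The two rarest classes, L D vi and l d VI, are the double crossovers. Comparing them with the parentals, only the vi allele has switched, so vi is the middle locus and the order is d – vi – l.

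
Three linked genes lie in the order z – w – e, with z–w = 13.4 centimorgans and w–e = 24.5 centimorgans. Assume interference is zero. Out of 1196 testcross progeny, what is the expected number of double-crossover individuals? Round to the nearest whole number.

39

Map distances give recombination frequencies of 0.134 and 0.245 for the two intervals.
With no interference, expected double-crossover frequency = 0.134 × 0.245 = 0.03283.
Expected number = 0.03283 × 1196 = 39.26 ≈ 39.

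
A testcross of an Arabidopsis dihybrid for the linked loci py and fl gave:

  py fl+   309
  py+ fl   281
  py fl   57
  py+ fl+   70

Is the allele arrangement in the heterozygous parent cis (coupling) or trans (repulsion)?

The two most frequent classes are py+ fl (281) and py fl+ (309); these are the parental (non-recombinant) types.
So the F1 carried py+ fl on one chromosome and py fl+ on the other — the recessive alleles are on opposite chromosomes (trans / repulsion).

trans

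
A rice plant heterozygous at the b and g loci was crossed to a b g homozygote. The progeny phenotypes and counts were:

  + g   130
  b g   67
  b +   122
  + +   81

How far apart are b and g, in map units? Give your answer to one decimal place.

The two most frequent classes, + g (130) and b + (122), are the parental types, so the F1 was + g / b +.
The recombinant classes are + + and b g: 81 + 67 = 148.
Recombination frequency = 148/400 = 0.3700 ≈ 37.0%, i.e. 37.0 map units.

37.0 map units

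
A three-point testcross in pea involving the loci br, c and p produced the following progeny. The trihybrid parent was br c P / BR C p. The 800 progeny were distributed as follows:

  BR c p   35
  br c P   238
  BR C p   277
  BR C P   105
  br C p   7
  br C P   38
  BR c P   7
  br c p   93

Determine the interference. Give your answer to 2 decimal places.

The two rarest classes, BR c P and br C p, are the double crossovers. Comparing them with the parentals, only the br allele has switched, so br is the middle locus and the order is c – br – p.
c–br: (73 + 14)/800 = 0.1087; br–p: (198 + 14)/800 = 0.2650.
Expected DCO frequency = 0.1087 × 0.2650 ≈ 0.02881; observed = 14/800 ≈ 0.01750.
Coefficient of coincidence = 0.01750/0.02881 ≈ 0.61; interference = 1 − 0.61 = 0.39.

0.39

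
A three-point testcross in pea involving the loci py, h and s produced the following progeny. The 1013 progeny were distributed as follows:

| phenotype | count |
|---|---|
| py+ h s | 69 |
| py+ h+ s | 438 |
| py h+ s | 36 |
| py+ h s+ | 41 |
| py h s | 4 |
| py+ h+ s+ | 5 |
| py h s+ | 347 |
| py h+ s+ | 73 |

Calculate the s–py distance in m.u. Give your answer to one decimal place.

8.5 m.u.

The two most frequent reciprocal classes, py+ h+ s and py h s+, are the parental types, so the F1 was py+ h+ s / py h s+.
The two rarest classes, py+ h+ s+ and py h s, are the double crossovers. Comparing them with the parentals, only the s allele has switched, so s is the middle locus and the order is h – s – py.
Crossovers in the s–py interval produce the single-crossover classes py h+ s and py+ h s+ (36 + 41 = 77) plus the double crossovers (9).
RF(s–py) = (77 + 9) / 1013 = 86/1013 = 0.0849 → 8.5 m.u.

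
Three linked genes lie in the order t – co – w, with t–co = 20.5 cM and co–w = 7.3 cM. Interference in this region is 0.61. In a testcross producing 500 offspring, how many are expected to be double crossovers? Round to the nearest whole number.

3

Map distances give recombination frequencies of 0.205 and 0.073 for the two intervals.
With interference 0.61 (so coincidence = 0.39), expected double-crossover frequency = 0.205 × 0.073 × 0.39 = 0.00584.
Expected number = 0.00584 × 500 = 2.92 ≈ 3.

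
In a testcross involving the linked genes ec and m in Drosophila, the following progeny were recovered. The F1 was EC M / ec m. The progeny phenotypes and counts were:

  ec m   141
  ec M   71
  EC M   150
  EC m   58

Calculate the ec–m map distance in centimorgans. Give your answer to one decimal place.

The recombinant classes are EC m and ec M: 58 + 71 = 129.
Recombination frequency = 129/420 = 0.3071 ≈ 30.7%, i.e. 30.7 centimorgans.

30.7 centimorgans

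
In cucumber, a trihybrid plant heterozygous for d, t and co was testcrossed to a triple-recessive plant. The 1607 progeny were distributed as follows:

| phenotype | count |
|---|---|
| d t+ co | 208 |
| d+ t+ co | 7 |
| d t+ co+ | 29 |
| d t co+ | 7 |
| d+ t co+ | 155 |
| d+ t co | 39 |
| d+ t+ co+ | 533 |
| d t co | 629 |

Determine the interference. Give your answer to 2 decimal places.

The two most frequent reciprocal classes, d+ t+ co+ and d t co, are the parental types, so the F1 was d+ t+ co+ / d t co.
The two rarest classes, d+ t+ co and d t co+, are the double crossovers. Comparing them with the parentals, only the co allele has switched, so co is the middle locus and the order is d – co – t.
d–co: (68 + 14)/1607 = 0.0510; co–t: (363 + 14)/1607 = 0.2346.
Expected DCO frequency = 0.0510 × 0.2346 ≈ 0.01196; observed = 14/1607 ≈ 0.00871.
Coefficient of coincidence = 0.00871/0.01196 ≈ 0.73; interference = 1 − 0.73 = 0.27.

0.27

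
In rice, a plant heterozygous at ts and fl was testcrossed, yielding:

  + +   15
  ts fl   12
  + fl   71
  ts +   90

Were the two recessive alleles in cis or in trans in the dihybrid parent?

The two most frequent classes are + fl (71) and ts + (90); these are the parental (non-recombinant) types.
So the F1 carried + fl on one chromosome and ts + on the other — the recessive alleles are on opposite chromosomes (trans / repulsion).

trans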